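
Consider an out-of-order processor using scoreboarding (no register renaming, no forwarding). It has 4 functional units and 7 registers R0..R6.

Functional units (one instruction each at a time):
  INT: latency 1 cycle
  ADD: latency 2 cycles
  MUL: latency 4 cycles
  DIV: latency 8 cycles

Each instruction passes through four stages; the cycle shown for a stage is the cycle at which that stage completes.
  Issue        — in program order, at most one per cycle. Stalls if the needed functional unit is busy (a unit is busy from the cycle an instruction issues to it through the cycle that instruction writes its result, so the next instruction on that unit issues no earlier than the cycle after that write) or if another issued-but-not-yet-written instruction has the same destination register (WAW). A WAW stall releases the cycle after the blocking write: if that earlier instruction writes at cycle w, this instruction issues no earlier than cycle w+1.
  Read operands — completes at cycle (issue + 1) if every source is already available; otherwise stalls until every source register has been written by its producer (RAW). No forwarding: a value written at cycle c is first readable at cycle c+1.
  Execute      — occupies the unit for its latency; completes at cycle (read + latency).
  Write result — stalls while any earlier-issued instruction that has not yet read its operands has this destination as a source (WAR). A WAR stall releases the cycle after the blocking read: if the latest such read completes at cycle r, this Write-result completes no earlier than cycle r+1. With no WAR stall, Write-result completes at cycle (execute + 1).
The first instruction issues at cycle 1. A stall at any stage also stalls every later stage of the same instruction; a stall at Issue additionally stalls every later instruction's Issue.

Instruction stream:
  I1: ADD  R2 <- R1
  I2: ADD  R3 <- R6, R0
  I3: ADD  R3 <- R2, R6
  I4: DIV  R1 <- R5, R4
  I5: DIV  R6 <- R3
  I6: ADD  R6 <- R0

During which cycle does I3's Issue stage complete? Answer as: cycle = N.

I1: IS=1 RO=2 EX=4 WR=5
I2: IS=6 RO=7 EX=9 WR=10  [struct: ADD busy until I1 writes@5]
I3: IS=11 RO=12 EX=14 WR=15  [struct: ADD busy until I2 writes@10]
I4: IS=12 RO=13 EX=21 WR=22
I5: IS=23 RO=24 EX=32 WR=33  [struct: DIV busy until I4 writes@22]
I6: IS=34 RO=35 EX=37 WR=38  [WAW R6: wait I5 write@33]

cycle = 11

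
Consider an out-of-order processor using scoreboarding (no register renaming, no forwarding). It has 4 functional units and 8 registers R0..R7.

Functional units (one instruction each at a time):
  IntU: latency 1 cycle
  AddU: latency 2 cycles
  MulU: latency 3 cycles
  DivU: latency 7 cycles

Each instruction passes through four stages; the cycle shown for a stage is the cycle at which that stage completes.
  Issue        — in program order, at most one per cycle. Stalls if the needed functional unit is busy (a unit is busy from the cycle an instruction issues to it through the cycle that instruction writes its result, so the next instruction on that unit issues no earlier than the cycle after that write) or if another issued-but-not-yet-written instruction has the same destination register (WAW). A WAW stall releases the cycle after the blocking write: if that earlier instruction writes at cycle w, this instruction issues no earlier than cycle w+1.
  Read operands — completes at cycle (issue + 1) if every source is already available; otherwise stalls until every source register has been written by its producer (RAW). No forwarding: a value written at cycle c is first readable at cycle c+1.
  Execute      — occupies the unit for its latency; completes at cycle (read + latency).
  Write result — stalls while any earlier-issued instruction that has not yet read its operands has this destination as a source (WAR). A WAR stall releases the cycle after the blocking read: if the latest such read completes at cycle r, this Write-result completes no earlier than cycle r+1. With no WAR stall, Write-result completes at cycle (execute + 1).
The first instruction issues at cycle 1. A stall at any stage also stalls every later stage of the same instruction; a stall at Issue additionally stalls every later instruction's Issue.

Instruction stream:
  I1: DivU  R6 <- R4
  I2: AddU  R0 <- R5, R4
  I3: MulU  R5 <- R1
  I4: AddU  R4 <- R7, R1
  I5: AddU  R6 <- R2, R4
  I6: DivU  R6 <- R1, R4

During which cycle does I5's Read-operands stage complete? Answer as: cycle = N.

cycle = 13

[I1] 1/2/9/10
[I2] 2/3/5/6
[I3] 3/4/7/8
[I4] 7/8/10/11  (struct: AddU busy until I2 writes@6)
[I5] 12/13/15/16  (struct: AddU busy until I4 writes@11)
[I6] 17/18/25/26  (WAW R6: wait I5 write@16)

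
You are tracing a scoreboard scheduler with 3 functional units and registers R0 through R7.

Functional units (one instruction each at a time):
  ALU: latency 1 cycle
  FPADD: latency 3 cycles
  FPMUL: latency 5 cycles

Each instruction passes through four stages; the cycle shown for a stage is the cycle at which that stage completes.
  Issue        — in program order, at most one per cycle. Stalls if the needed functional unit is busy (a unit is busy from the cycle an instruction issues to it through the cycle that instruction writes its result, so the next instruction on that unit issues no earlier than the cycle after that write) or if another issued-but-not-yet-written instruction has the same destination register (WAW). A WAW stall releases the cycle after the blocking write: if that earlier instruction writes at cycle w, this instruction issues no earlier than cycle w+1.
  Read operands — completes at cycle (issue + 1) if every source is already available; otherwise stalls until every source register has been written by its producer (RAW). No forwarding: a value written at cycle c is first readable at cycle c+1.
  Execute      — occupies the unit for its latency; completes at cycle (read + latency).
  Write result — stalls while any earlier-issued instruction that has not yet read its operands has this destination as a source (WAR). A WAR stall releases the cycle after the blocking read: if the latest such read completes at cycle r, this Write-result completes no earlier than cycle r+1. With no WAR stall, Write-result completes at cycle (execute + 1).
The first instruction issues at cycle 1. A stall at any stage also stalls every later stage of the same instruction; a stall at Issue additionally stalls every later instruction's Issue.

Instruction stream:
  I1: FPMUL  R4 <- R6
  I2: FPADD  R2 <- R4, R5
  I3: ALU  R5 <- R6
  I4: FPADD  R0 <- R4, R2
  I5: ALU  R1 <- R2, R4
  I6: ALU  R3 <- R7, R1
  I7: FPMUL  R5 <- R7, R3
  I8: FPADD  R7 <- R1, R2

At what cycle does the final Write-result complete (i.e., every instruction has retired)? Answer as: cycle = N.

[1] I1→FPMUL
[2] I1 RO; I2→FPADD
[3] I3→ALU
[4] I3 RO
[5] I3 EX
[7] I1 EX
[8] I1 WR R4
[9] I2 RO
[10] I3 WR R5
[12] I2 EX
[13] I2 WR R2
[14] I4→FPADD
[15] I4 RO; I5→ALU
[16] I5 RO
[17] I5 EX
[18] I4 EX; I5 WR R1
[19] I4 WR R0; I6→ALU
[20] I6 RO; I7→FPMUL
[21] I6 EX; I8→FPADD
[22] I6 WR R3; I8 RO
[23] I7 RO
[25] I8 EX
[26] I8 WR R7
[28] I7 EX
[29] I7 WR R5

cycle = 29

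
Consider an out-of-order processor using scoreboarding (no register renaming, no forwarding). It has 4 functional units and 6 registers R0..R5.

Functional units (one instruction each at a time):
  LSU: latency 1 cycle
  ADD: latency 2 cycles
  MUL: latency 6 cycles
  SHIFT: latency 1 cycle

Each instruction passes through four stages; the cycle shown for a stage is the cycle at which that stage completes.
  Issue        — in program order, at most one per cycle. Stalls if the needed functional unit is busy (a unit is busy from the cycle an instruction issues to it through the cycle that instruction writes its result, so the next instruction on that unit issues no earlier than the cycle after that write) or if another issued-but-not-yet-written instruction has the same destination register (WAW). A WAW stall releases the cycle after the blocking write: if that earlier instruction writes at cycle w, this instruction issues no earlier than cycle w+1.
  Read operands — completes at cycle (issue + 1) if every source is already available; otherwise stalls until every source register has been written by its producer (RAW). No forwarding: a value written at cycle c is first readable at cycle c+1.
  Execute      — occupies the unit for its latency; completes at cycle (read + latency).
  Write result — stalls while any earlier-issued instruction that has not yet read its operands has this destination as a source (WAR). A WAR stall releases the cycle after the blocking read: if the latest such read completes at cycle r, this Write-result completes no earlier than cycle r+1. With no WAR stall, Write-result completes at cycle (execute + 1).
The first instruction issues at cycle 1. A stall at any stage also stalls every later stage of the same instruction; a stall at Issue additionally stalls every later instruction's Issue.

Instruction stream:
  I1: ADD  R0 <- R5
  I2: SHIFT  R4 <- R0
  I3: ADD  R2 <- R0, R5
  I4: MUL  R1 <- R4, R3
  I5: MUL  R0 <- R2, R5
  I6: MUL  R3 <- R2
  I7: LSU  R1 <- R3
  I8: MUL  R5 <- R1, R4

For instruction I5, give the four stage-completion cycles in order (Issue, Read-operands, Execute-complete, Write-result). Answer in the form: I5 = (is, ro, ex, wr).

c1: I1 dispatched to ADD
c2: I1 operands ready · I2 dispatched to SHIFT
c4: I1 complete
c5: R0←I1
c6: I2 operands ready · I3 dispatched to ADD
c7: I2 complete · I3 operands ready · I4 dispatched to MUL
c8: R4←I2
c9: I3 complete · I4 operands ready
c10: R2←I3
c15: I4 complete
c16: R1←I4
c17: I5 dispatched to MUL
c18: I5 operands ready
c24: I5 complete
c25: R0←I5
c26: I6 dispatched to MUL
c27: I6 operands ready · I7 dispatched to LSU
c33: I6 complete
c34: R3←I6
c35: I7 operands ready · I8 dispatched to MUL
c36: I7 complete
c37: R1←I7
c38: I8 operands ready
c44: I8 complete
c45: R5←I8

I5 = (17, 18, 24, 25)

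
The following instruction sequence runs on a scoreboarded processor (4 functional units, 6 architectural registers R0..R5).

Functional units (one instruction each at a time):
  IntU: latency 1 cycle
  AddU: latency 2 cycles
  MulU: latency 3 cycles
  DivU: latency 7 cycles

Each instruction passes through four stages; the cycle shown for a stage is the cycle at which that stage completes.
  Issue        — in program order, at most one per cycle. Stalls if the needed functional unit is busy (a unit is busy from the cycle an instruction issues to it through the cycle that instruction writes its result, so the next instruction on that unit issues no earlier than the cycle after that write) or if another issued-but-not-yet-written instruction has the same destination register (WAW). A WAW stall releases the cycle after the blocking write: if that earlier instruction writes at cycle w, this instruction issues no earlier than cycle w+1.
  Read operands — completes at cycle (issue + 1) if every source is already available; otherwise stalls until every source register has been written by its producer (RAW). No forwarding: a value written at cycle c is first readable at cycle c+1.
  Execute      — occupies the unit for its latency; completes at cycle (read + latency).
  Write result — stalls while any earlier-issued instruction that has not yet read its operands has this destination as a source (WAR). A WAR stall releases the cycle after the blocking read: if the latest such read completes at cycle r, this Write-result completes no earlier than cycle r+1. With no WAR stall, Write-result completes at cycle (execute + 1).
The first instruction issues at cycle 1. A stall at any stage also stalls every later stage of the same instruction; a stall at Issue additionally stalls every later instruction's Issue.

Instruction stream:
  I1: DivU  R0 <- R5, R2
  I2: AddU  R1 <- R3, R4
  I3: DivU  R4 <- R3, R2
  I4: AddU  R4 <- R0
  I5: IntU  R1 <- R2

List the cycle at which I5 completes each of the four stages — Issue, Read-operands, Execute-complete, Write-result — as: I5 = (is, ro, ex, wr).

I5 = (22, 23, 24, 25)

I1 -> (1, 2, 9, 10)
I2 -> (2, 3, 5, 6)
I3 -> (11, 12, 19, 20)  // struct: DivU busy until I1 writes@10
I4 -> (21, 22, 24, 25)  // WAW R4: wait I3 write@20
I5 -> (22, 23, 24, 25)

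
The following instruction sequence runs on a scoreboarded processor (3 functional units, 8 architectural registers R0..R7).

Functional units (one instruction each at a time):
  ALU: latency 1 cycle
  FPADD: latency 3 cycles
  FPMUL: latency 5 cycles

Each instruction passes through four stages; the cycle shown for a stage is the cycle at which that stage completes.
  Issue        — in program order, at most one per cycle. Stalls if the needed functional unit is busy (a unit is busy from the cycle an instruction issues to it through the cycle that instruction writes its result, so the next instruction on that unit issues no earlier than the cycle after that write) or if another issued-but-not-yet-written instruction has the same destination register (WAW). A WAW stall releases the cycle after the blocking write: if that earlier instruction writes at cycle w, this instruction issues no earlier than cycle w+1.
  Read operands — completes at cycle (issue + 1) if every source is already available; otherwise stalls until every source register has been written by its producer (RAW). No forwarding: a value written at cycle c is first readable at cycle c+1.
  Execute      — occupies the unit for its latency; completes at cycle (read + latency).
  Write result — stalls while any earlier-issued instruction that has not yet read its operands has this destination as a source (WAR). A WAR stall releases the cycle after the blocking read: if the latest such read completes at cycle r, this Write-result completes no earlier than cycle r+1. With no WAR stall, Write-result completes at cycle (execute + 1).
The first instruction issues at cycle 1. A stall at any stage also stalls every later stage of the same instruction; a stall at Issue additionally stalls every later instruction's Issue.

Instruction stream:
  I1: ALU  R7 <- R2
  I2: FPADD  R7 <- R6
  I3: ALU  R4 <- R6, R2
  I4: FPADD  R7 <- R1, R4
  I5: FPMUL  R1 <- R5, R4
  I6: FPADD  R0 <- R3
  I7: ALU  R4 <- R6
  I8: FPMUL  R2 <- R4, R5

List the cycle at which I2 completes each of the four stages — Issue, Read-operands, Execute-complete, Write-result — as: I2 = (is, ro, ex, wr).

[I1] 1/2/3/4
[I2] 5/6/9/10  (WAW R7: wait I1 write@4)
[I3] 6/7/8/9
[I4] 11/12/15/16  (struct: FPADD busy until I2 writes@10)
[I5] 12/13/18/19
[I6] 17/18/21/22  (struct: FPADD busy until I4 writes@16)
[I7] 18/19/20/21
[I8] 20/22/27/28  (struct: FPMUL busy until I5 writes@19; RAW R4: wait I7 write@21)

I2 = (5, 6, 9, 10)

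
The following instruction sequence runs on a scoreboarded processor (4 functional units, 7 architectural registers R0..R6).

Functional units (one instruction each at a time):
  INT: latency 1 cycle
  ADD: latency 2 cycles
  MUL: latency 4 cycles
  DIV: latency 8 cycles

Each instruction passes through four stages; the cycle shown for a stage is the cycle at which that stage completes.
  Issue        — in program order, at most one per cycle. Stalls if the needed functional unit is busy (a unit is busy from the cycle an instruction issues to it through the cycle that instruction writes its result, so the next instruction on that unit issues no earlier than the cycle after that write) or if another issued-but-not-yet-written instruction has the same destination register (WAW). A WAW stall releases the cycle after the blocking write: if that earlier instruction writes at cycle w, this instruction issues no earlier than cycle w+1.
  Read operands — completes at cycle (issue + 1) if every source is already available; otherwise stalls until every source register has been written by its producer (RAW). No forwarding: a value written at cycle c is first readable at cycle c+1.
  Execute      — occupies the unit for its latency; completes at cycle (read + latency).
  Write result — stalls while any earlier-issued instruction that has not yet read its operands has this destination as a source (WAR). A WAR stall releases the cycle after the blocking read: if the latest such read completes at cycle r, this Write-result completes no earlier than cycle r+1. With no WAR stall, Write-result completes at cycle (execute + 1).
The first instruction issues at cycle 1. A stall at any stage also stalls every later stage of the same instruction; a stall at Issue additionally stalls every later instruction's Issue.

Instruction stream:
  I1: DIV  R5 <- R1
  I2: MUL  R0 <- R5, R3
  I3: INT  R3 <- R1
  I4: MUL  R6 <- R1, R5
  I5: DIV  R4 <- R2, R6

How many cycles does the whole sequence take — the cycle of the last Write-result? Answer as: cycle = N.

cycle = 34

cycle 1: I1→DIV
cycle 2: I1 RO, I2→MUL
cycle 3: I3→INT
cycle 4: I3 RO
cycle 5: I3 EX
cycle 10: I1 EX
cycle 11: I1 WR R5
cycle 12: I2 RO
cycle 13: I3 WR R3
cycle 16: I2 EX
cycle 17: I2 WR R0
cycle 18: I4→MUL
cycle 19: I4 RO, I5→DIV
cycle 23: I4 EX
cycle 24: I4 WR R6
cycle 25: I5 RO
cycle 33: I5 EX
cycle 34: I5 WR R4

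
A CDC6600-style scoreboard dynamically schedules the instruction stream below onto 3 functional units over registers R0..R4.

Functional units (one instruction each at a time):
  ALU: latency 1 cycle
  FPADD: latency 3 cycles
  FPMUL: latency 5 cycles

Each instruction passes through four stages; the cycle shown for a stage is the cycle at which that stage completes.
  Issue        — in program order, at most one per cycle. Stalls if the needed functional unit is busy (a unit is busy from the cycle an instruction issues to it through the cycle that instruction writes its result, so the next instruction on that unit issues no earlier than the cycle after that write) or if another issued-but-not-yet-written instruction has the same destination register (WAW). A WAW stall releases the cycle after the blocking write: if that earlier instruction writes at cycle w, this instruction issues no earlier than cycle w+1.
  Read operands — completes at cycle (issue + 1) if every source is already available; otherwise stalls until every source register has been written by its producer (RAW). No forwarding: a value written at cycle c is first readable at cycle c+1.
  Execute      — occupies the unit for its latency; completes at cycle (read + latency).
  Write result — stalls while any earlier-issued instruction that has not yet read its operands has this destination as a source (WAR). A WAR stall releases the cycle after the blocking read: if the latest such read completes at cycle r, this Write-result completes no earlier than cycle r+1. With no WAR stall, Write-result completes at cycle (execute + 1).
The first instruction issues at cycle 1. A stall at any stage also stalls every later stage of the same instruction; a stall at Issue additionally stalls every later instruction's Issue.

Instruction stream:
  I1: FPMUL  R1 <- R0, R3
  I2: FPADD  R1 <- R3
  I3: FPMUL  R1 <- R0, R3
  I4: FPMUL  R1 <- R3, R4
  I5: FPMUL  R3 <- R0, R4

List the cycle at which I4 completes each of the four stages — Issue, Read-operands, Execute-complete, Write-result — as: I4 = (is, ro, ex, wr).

I4 = (23, 24, 29, 30)

1) issue 1, read 2, done 7, write 8
2) issue 9, read 10, done 13, write 14  <WAW R1: wait I1 write@8>
3) issue 15, read 16, done 21, write 22  <WAW R1: wait I2 write@14>
4) issue 23, read 24, done 29, write 30  <struct: FPMUL busy until I3 writes@22>
5) issue 31, read 32, done 37, write 38  <struct: FPMUL busy until I4 writes@30>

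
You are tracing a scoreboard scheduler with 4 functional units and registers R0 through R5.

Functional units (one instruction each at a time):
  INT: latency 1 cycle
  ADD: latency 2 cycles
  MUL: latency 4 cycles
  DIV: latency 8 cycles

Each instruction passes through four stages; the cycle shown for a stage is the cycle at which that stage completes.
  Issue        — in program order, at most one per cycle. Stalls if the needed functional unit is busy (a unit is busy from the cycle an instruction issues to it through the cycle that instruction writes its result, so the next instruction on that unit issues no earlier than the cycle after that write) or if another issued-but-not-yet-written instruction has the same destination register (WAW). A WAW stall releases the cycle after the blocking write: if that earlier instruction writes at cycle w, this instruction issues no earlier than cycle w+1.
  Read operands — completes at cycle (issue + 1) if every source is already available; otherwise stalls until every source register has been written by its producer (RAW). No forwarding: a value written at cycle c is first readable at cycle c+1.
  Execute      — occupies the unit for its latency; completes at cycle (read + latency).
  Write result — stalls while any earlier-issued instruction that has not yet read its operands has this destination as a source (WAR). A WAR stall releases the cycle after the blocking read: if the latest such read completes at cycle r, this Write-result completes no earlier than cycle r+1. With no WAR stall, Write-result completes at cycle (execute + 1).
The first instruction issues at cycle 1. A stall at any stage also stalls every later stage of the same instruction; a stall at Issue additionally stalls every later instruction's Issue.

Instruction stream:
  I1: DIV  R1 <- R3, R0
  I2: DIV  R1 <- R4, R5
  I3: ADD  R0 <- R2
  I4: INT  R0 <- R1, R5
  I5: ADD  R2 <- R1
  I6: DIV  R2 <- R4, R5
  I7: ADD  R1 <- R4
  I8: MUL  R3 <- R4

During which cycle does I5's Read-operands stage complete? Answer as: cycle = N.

cycle 1: I1→DIV
cycle 2: I1 RO
cycle 10: I1 EX
cycle 11: I1 WR R1
cycle 12: I2→DIV
cycle 13: I2 RO · I3→ADD
cycle 14: I3 RO
cycle 16: I3 EX
cycle 17: I3 WR R0
cycle 18: I4→INT
cycle 19: I5→ADD
cycle 21: I2 EX
cycle 22: I2 WR R1
cycle 23: I4 RO · I5 RO
cycle 24: I4 EX
cycle 25: I4 WR R0 · I5 EX
cycle 26: I5 WR R2
cycle 27: I6→DIV
cycle 28: I6 RO · I7→ADD
cycle 29: I7 RO · I8→MUL
cycle 30: I8 RO
cycle 31: I7 EX
cycle 32: I7 WR R1
cycle 34: I8 EX
cycle 35: I8 WR R3
cycle 36: I6 EX
cycle 37: I6 WR R2

cycle = 23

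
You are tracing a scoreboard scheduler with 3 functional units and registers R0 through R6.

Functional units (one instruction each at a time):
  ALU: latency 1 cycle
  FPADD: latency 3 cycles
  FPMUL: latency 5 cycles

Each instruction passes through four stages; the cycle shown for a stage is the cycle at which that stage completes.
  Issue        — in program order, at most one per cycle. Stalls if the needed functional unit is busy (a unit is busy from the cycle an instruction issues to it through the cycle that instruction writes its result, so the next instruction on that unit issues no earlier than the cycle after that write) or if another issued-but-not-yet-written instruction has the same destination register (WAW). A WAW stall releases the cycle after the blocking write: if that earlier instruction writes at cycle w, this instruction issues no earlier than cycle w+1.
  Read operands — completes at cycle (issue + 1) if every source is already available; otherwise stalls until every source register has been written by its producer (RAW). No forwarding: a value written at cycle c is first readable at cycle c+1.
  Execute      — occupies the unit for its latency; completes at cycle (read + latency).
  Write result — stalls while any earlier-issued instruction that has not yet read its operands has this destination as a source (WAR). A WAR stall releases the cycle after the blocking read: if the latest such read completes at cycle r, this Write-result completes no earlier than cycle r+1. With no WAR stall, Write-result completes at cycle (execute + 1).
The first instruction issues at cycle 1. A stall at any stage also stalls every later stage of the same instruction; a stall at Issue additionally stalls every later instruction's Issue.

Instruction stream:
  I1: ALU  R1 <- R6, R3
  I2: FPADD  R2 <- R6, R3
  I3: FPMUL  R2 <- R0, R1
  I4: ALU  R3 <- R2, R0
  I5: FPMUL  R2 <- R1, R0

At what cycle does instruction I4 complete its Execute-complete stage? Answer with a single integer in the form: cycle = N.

cycle = 17

I1  is:1  ro:2  ex:3  wr:4
I2  is:2  ro:3  ex:6  wr:7
I3  is:8  ro:9  ex:14  wr:15  — WAW R2: wait I2 write@7
I4  is:9  ro:16  ex:17  wr:18  — RAW R2: wait I3 write@15
I5  is:16  ro:17  ex:22  wr:23  — struct: FPMUL busy until I3 writes@15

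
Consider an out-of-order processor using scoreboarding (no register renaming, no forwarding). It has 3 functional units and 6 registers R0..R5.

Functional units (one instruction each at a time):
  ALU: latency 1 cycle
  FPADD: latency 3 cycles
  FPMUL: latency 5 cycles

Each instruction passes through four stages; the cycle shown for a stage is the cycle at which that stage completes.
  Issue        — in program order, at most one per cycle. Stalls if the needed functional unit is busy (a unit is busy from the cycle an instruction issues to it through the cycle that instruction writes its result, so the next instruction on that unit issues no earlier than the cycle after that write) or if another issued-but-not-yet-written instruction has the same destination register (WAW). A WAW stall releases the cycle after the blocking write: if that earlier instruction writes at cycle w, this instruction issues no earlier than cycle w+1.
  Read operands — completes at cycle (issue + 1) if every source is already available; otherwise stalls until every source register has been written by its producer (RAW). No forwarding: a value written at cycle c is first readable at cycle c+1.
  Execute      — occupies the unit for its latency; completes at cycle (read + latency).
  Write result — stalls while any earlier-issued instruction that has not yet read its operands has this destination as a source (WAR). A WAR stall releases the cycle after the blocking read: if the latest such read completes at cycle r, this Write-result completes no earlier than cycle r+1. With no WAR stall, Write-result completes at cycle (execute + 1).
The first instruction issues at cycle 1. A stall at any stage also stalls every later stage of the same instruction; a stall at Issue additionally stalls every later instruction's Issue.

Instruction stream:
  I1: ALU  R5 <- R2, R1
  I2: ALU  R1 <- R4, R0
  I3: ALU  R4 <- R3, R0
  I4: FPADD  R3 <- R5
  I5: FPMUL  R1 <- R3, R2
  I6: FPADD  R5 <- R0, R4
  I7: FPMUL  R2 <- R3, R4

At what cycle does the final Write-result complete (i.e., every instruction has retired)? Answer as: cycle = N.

cycle = 30

cycle 1: issue I1 (ALU)
cycle 2: I1 read-ops
cycle 3: I1 finished on ALU
cycle 4: I1→R5
cycle 5: issue I2 (ALU)
cycle 6: I2 read-ops
cycle 7: I2 finished on ALU
cycle 8: I2→R1
cycle 9: issue I3 (ALU)
cycle 10: I3 read-ops, issue I4 (FPADD)
cycle 11: I3 finished on ALU, I4 read-ops, issue I5 (FPMUL)
cycle 12: I3→R4
cycle 14: I4 finished on FPADD
cycle 15: I4→R3
cycle 16: I5 read-ops, issue I6 (FPADD)
cycle 17: I6 read-ops
cycle 20: I6 finished on FPADD
cycle 21: I5 finished on FPMUL, I6→R5
cycle 22: I5→R1
cycle 23: issue I7 (FPMUL)
cycle 24: I7 read-ops
cycle 29: I7 finished on FPMUL
cycle 30: I7→R2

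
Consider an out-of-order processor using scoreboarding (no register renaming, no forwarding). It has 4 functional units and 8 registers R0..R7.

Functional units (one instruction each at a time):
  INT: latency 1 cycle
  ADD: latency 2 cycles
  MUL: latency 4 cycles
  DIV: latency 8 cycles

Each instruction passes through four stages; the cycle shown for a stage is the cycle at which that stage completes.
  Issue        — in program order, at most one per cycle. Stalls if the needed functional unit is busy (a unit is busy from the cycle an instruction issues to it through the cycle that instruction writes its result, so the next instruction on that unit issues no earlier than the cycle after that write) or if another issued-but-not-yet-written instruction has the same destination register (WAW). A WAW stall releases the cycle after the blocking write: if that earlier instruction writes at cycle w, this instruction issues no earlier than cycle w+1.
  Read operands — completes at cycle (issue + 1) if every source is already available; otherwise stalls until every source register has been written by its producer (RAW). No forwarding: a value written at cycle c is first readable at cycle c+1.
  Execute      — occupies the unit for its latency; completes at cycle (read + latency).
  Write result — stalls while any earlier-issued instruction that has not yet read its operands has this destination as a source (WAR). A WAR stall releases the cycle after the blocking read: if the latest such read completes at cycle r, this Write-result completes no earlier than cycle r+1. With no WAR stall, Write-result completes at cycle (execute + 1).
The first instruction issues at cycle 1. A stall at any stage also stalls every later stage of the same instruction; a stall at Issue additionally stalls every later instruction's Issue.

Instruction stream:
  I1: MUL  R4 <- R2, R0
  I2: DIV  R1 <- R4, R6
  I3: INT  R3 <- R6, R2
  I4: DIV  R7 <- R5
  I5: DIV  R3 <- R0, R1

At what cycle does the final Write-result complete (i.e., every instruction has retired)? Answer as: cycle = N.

cycle = 39

[1] I1 issues→MUL
[2] I1 reads, I2 issues→DIV
[3] I3 issues→INT
[4] I3 reads
[5] I3 exec-done
[6] I1 exec-done, I3 writes R3
[7] I1 writes R4
[8] I2 reads
[16] I2 exec-done
[17] I2 writes R1
[18] I4 issues→DIV
[19] I4 reads
[27] I4 exec-done
[28] I4 writes R7
[29] I5 issues→DIV
[30] I5 reads
[38] I5 exec-done
[39] I5 writes R3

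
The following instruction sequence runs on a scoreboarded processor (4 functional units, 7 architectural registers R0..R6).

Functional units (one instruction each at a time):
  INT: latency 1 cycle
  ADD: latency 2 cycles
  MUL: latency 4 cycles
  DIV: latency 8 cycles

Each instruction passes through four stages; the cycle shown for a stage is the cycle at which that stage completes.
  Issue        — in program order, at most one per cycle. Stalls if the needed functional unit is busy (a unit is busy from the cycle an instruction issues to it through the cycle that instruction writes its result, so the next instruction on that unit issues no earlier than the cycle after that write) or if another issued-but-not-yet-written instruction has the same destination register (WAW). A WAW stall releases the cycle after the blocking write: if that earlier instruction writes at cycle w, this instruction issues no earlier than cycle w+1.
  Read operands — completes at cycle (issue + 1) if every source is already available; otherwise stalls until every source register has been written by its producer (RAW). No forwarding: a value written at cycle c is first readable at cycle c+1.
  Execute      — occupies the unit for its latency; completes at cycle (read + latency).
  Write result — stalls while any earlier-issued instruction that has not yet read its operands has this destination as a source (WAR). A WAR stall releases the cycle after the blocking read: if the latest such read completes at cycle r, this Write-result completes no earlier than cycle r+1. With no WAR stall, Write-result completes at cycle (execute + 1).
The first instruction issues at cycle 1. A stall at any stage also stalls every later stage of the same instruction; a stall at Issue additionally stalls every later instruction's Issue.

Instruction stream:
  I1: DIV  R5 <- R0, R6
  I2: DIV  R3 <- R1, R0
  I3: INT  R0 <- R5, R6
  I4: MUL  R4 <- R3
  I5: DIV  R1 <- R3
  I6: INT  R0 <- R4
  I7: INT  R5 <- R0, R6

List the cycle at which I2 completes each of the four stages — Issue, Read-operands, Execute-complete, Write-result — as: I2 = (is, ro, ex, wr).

I2 = (12, 13, 21, 22)

  I1 | 1 | 2 | 10 | 11
  I2 | 12 | 13 | 21 | 22   struct: DIV busy until I1 writes@11
  I3 | 13 | 14 | 15 | 16
  I4 | 14 | 23 | 27 | 28   RAW R3: wait I2 write@22
  I5 | 23 | 24 | 32 | 33   struct: DIV busy until I2 writes@22
  I6 | 24 | 29 | 30 | 31   RAW R4: wait I4 write@28
  I7 | 32 | 33 | 34 | 35   struct: INT busy until I6 writes@31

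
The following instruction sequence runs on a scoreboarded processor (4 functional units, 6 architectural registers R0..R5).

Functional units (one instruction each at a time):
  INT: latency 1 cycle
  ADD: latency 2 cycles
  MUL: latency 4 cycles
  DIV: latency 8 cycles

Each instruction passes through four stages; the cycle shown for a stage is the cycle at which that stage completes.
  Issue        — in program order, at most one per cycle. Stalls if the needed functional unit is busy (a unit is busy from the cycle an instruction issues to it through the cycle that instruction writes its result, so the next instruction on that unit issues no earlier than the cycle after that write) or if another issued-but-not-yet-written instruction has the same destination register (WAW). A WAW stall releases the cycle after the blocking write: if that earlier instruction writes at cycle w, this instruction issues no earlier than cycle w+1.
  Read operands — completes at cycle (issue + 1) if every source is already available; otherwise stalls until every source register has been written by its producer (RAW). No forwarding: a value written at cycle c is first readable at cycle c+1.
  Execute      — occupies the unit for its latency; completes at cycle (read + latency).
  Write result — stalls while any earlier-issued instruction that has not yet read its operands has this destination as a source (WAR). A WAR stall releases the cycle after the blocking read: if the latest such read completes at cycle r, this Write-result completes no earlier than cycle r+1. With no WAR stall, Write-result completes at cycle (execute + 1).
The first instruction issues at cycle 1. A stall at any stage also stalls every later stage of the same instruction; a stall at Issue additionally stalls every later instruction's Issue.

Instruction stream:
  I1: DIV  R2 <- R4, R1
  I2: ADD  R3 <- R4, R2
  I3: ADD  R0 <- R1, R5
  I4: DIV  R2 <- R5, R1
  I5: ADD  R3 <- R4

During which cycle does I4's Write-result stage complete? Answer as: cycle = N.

cycle 1: I1 issues→DIV
cycle 2: I1 reads; I2 issues→ADD
cycle 10: I1 exec-done
cycle 11: I1 writes R2
cycle 12: I2 reads
cycle 14: I2 exec-done
cycle 15: I2 writes R3
cycle 16: I3 issues→ADD
cycle 17: I3 reads; I4 issues→DIV
cycle 18: I4 reads
cycle 19: I3 exec-done
cycle 20: I3 writes R0
cycle 21: I5 issues→ADD
cycle 22: I5 reads
cycle 24: I5 exec-done
cycle 25: I5 writes R3
cycle 26: I4 exec-done
cycle 27: I4 writes R2

cycle = 27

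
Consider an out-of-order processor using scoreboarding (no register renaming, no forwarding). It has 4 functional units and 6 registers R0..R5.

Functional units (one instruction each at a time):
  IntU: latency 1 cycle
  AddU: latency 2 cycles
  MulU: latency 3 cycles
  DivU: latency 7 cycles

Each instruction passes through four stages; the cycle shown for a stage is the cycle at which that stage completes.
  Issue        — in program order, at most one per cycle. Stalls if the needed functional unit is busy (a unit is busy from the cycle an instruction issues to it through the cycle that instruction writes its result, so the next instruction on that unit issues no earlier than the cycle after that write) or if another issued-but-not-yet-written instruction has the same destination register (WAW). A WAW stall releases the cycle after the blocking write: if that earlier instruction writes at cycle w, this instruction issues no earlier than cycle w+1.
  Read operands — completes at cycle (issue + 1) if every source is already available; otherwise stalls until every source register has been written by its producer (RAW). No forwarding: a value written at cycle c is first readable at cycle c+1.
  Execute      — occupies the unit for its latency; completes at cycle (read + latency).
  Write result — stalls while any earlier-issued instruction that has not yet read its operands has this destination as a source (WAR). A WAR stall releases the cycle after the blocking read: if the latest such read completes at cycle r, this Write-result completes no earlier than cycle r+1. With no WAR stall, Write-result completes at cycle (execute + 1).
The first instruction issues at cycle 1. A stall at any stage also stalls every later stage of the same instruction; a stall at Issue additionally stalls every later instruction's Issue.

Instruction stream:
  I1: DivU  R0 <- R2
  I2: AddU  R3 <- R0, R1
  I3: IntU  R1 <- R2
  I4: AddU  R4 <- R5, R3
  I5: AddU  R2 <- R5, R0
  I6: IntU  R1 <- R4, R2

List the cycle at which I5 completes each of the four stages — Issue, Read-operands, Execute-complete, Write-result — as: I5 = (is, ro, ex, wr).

c1: issue I1 (DivU)
c2: I1 read-ops · issue I2 (AddU)
c3: issue I3 (IntU)
c4: I3 read-ops
c5: I3 finished on IntU
c9: I1 finished on DivU
c10: I1→R0
c11: I2 read-ops
c12: I3→R1
c13: I2 finished on AddU
c14: I2→R3
c15: issue I4 (AddU)
c16: I4 read-ops
c18: I4 finished on AddU
c19: I4→R4
c20: issue I5 (AddU)
c21: I5 read-ops · issue I6 (IntU)
c23: I5 finished on AddU
c24: I5→R2
c25: I6 read-ops
c26: I6 finished on IntU
c27: I6→R1

I5 = (20, 21, 23, 24)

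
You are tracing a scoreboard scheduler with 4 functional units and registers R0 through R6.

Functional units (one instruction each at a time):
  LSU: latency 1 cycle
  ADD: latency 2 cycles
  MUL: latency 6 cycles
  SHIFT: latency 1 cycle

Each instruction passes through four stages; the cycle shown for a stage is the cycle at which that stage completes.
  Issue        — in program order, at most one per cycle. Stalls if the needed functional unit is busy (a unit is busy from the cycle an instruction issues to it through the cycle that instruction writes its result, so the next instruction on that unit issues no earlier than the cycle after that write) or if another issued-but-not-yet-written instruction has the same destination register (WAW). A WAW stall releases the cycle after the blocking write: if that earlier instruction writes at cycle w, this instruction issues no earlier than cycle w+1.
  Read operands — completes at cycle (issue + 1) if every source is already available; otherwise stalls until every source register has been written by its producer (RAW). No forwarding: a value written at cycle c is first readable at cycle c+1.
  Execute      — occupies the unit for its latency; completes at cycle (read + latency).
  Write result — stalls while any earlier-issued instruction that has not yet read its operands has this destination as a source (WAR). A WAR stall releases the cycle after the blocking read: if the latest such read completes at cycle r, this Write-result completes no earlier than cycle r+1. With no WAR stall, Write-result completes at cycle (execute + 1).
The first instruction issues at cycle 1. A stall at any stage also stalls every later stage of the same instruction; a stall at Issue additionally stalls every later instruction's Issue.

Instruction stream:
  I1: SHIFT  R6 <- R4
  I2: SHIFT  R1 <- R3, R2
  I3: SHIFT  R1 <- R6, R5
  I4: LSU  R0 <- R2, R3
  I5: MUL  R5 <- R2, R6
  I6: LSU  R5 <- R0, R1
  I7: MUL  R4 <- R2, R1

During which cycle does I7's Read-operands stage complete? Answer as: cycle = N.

c1: I1→SHIFT
c2: I1 RO
c3: I1 EX
c4: I1 WR R6
c5: I2→SHIFT
c6: I2 RO
c7: I2 EX
c8: I2 WR R1
c9: I3→SHIFT
c10: I3 RO; I4→LSU
c11: I3 EX; I4 RO; I5→MUL
c12: I3 WR R1; I4 EX; I5 RO
c13: I4 WR R0
c18: I5 EX
c19: I5 WR R5
c20: I6→LSU
c21: I6 RO; I7→MUL
c22: I6 EX; I7 RO
c23: I6 WR R5
c28: I7 EX
c29: I7 WR R4

cycle = 22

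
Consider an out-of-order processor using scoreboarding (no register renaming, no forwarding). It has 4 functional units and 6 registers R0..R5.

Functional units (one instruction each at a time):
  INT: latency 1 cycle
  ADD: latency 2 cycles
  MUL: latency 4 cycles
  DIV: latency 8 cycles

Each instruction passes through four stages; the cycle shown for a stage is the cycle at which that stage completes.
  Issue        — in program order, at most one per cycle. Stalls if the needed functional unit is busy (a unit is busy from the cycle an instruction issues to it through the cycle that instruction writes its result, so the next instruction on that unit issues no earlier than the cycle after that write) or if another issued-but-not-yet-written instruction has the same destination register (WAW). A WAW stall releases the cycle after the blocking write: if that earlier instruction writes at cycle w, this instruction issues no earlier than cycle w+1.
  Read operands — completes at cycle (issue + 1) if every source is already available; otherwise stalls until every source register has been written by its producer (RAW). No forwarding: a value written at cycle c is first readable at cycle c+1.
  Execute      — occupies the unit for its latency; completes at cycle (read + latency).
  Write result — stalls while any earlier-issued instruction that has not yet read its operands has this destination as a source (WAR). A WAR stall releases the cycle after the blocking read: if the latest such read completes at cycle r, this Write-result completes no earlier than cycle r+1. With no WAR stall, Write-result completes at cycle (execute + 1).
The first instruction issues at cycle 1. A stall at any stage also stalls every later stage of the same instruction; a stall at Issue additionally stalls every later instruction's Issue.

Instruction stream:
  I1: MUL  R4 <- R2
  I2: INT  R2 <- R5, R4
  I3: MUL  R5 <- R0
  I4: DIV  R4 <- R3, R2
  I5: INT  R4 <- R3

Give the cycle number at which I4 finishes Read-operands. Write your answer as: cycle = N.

cycle = 11

[I1] 1/2/6/7
[I2] 2/8/9/10  (RAW R4: wait I1 write@7)
[I3] 8/9/13/14  (struct: MUL busy until I1 writes@7)
[I4] 9/11/19/20  (RAW R2: wait I2 write@10)
[I5] 21/22/23/24  (WAW R4: wait I4 write@20)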